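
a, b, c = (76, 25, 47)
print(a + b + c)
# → 148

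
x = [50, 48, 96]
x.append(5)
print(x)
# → [50, 48, 96, 5]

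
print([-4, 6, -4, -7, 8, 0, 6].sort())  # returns None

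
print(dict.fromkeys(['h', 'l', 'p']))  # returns {'h': None, 'l': None, 'p': None}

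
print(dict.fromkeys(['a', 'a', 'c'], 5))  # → {'a': 5, 'c': 5}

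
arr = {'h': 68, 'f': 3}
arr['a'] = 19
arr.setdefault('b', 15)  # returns 15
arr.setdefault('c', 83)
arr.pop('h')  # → 68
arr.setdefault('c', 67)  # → 83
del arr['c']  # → {'f': 3, 'a': 19, 'b': 15}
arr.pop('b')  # 15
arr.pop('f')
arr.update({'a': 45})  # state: {'a': 45}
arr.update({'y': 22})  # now {'a': 45, 'y': 22}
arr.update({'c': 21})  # {'a': 45, 'y': 22, 'c': 21}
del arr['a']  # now {'y': 22, 'c': 21}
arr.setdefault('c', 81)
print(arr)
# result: {'y': 22, 'c': 21}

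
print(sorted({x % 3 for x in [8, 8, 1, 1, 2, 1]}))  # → [1, 2]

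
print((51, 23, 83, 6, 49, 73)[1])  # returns 23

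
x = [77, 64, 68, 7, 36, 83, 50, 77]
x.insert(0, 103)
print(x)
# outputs [103, 77, 64, 68, 7, 36, 83, 50, 77]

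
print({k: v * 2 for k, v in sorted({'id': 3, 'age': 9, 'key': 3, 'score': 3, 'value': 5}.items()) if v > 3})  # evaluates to {'age': 18, 'value': 10}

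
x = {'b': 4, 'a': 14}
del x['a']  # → {'b': 4}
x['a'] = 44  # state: {'b': 4, 'a': 44}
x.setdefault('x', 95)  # 95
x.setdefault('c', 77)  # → 77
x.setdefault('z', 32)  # 32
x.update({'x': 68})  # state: {'b': 4, 'a': 44, 'x': 68, 'c': 77, 'z': 32}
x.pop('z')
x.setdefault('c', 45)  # 77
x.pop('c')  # 77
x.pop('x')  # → 68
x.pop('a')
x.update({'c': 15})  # {'b': 4, 'c': 15}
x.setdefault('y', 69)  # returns 69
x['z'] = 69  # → {'b': 4, 'c': 15, 'y': 69, 'z': 69}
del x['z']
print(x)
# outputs {'b': 4, 'c': 15, 'y': 69}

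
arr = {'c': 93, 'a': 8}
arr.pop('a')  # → 8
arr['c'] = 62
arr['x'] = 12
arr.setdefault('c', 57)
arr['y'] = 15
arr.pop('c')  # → 62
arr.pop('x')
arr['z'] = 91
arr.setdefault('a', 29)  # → 29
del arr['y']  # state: {'z': 91, 'a': 29}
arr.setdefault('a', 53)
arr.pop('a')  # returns 29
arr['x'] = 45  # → {'z': 91, 'x': 45}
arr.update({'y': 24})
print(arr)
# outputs {'z': 91, 'x': 45, 'y': 24}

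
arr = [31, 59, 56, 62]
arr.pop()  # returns 62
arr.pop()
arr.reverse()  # [59, 31]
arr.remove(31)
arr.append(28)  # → [59, 28]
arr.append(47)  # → [59, 28, 47]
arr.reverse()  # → [47, 28, 59]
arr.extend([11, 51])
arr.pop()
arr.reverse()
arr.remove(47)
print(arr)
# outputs [11, 59, 28]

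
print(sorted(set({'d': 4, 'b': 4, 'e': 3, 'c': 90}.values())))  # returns [3, 4, 90]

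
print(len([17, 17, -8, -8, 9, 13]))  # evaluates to 6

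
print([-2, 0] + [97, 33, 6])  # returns [-2, 0, 97, 33, 6]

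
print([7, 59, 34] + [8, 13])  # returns [7, 59, 34, 8, 13]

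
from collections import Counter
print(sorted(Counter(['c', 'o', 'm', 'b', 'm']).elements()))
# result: ['b', 'c', 'm', 'm', 'o']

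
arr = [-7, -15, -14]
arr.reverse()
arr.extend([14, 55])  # [-14, -15, -7, 14, 55]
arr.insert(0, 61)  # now [61, -14, -15, -7, 14, 55]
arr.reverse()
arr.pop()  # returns 61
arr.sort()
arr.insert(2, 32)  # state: [-15, -14, 32, -7, 14, 55]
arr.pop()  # 55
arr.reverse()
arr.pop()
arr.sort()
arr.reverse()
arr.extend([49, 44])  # [32, 14, -7, -14, 49, 44]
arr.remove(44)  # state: [32, 14, -7, -14, 49]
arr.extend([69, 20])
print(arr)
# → [32, 14, -7, -14, 49, 69, 20]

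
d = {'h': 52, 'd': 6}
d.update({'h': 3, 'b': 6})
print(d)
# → {'h': 3, 'd': 6, 'b': 6}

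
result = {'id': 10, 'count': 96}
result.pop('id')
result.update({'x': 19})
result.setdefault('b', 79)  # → 79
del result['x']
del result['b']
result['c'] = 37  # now {'count': 96, 'c': 37}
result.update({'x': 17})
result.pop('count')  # 96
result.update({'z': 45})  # {'c': 37, 'x': 17, 'z': 45}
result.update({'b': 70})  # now {'c': 37, 'x': 17, 'z': 45, 'b': 70}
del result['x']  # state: {'c': 37, 'z': 45, 'b': 70}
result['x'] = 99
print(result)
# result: {'c': 37, 'z': 45, 'b': 70, 'x': 99}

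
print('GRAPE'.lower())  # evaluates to grape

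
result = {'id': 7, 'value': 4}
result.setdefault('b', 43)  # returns 43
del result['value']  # {'id': 7, 'b': 43}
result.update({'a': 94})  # {'id': 7, 'b': 43, 'a': 94}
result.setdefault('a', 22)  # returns 94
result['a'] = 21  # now {'id': 7, 'b': 43, 'a': 21}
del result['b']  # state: {'id': 7, 'a': 21}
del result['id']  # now {'a': 21}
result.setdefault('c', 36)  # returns 36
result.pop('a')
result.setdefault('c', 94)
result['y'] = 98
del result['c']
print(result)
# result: {'y': 98}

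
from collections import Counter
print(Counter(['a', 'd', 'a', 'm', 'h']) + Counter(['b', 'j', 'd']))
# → Counter({'a': 2, 'd': 2, 'm': 1, 'h': 1, 'b': 1, 'j': 1})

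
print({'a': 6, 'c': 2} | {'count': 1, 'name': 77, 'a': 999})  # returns {'a': 999, 'c': 2, 'count': 1, 'name': 77}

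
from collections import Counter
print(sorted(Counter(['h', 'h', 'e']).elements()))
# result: ['e', 'h', 'h']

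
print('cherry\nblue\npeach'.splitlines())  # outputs ['cherry', 'blue', 'peach']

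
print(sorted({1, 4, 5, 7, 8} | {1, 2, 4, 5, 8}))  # [1, 2, 4, 5, 7, 8]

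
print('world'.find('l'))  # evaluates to 3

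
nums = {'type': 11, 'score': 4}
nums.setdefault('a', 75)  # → 75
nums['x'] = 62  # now {'type': 11, 'score': 4, 'a': 75, 'x': 62}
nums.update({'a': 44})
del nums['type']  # {'score': 4, 'a': 44, 'x': 62}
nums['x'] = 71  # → {'score': 4, 'a': 44, 'x': 71}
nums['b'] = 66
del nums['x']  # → {'score': 4, 'a': 44, 'b': 66}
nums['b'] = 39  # {'score': 4, 'a': 44, 'b': 39}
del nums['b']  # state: {'score': 4, 'a': 44}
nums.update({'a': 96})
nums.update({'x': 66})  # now {'score': 4, 'a': 96, 'x': 66}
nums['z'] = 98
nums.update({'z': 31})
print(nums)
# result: {'score': 4, 'a': 96, 'x': 66, 'z': 31}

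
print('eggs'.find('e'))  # 0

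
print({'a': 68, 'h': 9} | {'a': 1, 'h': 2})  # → {'a': 1, 'h': 2}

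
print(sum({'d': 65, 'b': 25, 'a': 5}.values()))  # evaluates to 95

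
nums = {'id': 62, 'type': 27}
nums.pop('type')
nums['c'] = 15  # {'id': 62, 'c': 15}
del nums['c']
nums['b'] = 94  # {'id': 62, 'b': 94}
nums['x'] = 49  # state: {'id': 62, 'b': 94, 'x': 49}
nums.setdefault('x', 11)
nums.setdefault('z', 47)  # 47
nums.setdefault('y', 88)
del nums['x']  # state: {'id': 62, 'b': 94, 'z': 47, 'y': 88}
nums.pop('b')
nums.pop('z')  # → 47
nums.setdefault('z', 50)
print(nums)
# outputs {'id': 62, 'y': 88, 'z': 50}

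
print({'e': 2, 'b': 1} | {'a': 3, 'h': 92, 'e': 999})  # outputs {'e': 999, 'b': 1, 'a': 3, 'h': 92}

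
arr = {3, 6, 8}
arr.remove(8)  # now {3, 6}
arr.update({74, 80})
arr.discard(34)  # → {3, 6, 74, 80}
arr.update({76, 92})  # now {3, 6, 74, 76, 80, 92}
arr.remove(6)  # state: {3, 74, 76, 80, 92}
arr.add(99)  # {3, 74, 76, 80, 92, 99}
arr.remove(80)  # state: {3, 74, 76, 92, 99}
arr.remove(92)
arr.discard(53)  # {3, 74, 76, 99}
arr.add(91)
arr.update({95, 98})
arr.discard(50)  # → {3, 74, 76, 91, 95, 98, 99}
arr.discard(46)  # {3, 74, 76, 91, 95, 98, 99}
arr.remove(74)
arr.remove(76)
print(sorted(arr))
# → [3, 91, 95, 98, 99]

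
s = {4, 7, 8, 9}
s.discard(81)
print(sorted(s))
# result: [4, 7, 8, 9]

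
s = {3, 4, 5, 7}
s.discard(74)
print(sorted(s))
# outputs [3, 4, 5, 7]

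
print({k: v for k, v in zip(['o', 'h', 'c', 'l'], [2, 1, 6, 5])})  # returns {'o': 2, 'h': 1, 'c': 6, 'l': 5}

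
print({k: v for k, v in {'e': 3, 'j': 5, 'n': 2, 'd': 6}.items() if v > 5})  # {'d': 6}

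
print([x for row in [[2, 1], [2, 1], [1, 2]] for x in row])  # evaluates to [2, 1, 2, 1, 1, 2]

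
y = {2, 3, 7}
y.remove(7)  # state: {2, 3}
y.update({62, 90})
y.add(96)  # {2, 3, 62, 90, 96}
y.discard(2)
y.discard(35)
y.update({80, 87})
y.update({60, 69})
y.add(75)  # {3, 60, 62, 69, 75, 80, 87, 90, 96}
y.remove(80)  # {3, 60, 62, 69, 75, 87, 90, 96}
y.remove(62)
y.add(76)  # {3, 60, 69, 75, 76, 87, 90, 96}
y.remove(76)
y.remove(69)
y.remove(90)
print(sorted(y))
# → [3, 60, 75, 87, 96]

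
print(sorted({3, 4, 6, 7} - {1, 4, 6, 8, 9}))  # [3, 7]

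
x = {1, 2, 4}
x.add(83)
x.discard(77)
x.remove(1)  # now {2, 4, 83}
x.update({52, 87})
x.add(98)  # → {2, 4, 52, 83, 87, 98}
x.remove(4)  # {2, 52, 83, 87, 98}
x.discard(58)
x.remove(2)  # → {52, 83, 87, 98}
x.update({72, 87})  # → {52, 72, 83, 87, 98}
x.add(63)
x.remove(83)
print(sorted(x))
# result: [52, 63, 72, 87, 98]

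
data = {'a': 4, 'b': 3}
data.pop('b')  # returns 3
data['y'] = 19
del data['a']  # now {'y': 19}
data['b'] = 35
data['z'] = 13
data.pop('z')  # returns 13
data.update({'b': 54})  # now {'y': 19, 'b': 54}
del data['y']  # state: {'b': 54}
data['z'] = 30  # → {'b': 54, 'z': 30}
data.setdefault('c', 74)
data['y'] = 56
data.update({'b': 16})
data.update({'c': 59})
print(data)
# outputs {'b': 16, 'z': 30, 'c': 59, 'y': 56}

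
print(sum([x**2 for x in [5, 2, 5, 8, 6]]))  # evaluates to 154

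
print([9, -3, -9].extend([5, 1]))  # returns None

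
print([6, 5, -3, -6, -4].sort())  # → None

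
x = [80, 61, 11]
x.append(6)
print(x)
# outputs [80, 61, 11, 6]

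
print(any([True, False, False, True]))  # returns True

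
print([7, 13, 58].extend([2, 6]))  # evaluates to None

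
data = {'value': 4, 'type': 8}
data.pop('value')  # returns 4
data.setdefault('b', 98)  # 98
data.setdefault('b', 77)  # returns 98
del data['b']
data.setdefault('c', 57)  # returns 57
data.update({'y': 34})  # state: {'type': 8, 'c': 57, 'y': 34}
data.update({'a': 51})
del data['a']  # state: {'type': 8, 'c': 57, 'y': 34}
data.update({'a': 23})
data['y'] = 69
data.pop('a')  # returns 23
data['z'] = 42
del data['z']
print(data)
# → {'type': 8, 'c': 57, 'y': 69}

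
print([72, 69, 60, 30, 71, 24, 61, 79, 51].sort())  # None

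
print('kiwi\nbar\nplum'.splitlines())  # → ['kiwi', 'bar', 'plum']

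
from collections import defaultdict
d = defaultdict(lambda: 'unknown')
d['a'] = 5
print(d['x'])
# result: unknown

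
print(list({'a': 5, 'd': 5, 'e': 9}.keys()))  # ['a', 'd', 'e']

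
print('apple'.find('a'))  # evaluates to 0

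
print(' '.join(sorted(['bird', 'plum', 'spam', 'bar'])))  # bar bird plum spam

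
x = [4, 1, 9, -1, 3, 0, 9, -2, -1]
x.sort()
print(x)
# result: [-2, -1, -1, 0, 1, 3, 4, 9, 9]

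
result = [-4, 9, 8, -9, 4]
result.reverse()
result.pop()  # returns -4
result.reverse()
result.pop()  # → 4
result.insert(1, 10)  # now [9, 10, 8, -9]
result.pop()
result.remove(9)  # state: [10, 8]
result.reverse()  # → [8, 10]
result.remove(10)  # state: [8]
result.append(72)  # [8, 72]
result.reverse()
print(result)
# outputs [72, 8]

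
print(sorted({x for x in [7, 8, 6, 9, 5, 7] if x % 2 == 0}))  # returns [6, 8]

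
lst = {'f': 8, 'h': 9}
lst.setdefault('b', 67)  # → 67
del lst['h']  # {'f': 8, 'b': 67}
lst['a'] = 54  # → {'f': 8, 'b': 67, 'a': 54}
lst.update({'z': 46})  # {'f': 8, 'b': 67, 'a': 54, 'z': 46}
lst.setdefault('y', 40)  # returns 40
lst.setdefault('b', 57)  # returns 67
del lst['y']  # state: {'f': 8, 'b': 67, 'a': 54, 'z': 46}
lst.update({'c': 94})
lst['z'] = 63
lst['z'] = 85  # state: {'f': 8, 'b': 67, 'a': 54, 'z': 85, 'c': 94}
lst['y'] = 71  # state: {'f': 8, 'b': 67, 'a': 54, 'z': 85, 'c': 94, 'y': 71}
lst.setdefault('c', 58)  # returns 94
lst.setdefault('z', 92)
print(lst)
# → {'f': 8, 'b': 67, 'a': 54, 'z': 85, 'c': 94, 'y': 71}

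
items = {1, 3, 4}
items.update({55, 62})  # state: {1, 3, 4, 55, 62}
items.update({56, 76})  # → {1, 3, 4, 55, 56, 62, 76}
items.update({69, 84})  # {1, 3, 4, 55, 56, 62, 69, 76, 84}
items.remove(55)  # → {1, 3, 4, 56, 62, 69, 76, 84}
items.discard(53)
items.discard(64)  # {1, 3, 4, 56, 62, 69, 76, 84}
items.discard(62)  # {1, 3, 4, 56, 69, 76, 84}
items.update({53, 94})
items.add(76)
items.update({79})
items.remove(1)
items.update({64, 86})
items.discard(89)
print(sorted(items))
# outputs [3, 4, 53, 56, 64, 69, 76, 79, 84, 86, 94]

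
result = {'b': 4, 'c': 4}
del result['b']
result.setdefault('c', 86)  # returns 4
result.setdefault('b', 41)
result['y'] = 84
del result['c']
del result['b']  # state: {'y': 84}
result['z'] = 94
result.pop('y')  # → 84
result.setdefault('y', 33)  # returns 33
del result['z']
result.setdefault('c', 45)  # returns 45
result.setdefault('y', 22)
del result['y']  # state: {'c': 45}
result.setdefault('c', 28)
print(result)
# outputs {'c': 45}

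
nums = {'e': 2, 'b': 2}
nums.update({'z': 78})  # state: {'e': 2, 'b': 2, 'z': 78}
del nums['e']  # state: {'b': 2, 'z': 78}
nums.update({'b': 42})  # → {'b': 42, 'z': 78}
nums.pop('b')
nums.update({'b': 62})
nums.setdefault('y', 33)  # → 33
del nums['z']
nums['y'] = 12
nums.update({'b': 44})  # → {'b': 44, 'y': 12}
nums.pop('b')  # 44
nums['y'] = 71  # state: {'y': 71}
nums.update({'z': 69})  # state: {'y': 71, 'z': 69}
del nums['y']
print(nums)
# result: {'z': 69}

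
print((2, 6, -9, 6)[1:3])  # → (6, -9)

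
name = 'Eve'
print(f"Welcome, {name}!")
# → Welcome, Eve!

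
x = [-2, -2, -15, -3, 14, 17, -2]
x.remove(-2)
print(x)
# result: [-2, -15, -3, 14, 17, -2]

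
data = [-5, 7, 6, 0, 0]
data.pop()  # 0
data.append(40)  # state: [-5, 7, 6, 0, 40]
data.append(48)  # [-5, 7, 6, 0, 40, 48]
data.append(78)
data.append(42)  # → [-5, 7, 6, 0, 40, 48, 78, 42]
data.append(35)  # [-5, 7, 6, 0, 40, 48, 78, 42, 35]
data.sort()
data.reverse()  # [78, 48, 42, 40, 35, 7, 6, 0, -5]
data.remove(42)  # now [78, 48, 40, 35, 7, 6, 0, -5]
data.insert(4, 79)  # [78, 48, 40, 35, 79, 7, 6, 0, -5]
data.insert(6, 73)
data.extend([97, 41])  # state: [78, 48, 40, 35, 79, 7, 73, 6, 0, -5, 97, 41]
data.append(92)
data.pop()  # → 92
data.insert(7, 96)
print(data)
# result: [78, 48, 40, 35, 79, 7, 73, 96, 6, 0, -5, 97, 41]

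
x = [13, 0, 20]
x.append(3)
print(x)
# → [13, 0, 20, 3]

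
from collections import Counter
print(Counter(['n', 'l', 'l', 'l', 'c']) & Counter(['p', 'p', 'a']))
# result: Counter()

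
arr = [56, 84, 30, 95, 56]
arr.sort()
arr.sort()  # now [30, 56, 56, 84, 95]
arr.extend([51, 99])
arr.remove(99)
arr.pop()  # 51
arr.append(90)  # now [30, 56, 56, 84, 95, 90]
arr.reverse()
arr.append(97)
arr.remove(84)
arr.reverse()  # [97, 30, 56, 56, 95, 90]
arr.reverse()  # [90, 95, 56, 56, 30, 97]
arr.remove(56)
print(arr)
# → [90, 95, 56, 30, 97]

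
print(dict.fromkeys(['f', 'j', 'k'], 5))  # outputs {'f': 5, 'j': 5, 'k': 5}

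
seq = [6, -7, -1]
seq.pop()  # -1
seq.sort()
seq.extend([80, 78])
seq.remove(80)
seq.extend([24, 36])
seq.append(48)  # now [-7, 6, 78, 24, 36, 48]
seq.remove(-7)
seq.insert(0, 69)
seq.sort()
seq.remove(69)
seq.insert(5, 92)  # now [6, 24, 36, 48, 78, 92]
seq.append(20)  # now [6, 24, 36, 48, 78, 92, 20]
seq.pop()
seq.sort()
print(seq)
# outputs [6, 24, 36, 48, 78, 92]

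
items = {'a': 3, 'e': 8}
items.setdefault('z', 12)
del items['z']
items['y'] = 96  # {'a': 3, 'e': 8, 'y': 96}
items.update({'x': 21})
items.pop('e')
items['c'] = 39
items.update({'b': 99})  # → {'a': 3, 'y': 96, 'x': 21, 'c': 39, 'b': 99}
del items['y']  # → {'a': 3, 'x': 21, 'c': 39, 'b': 99}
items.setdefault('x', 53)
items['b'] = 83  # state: {'a': 3, 'x': 21, 'c': 39, 'b': 83}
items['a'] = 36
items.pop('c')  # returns 39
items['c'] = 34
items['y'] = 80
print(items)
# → {'a': 36, 'x': 21, 'b': 83, 'c': 34, 'y': 80}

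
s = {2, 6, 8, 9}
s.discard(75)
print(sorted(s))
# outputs [2, 6, 8, 9]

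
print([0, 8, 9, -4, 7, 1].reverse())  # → None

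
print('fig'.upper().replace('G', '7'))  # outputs FI7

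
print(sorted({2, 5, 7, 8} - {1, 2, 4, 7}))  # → [5, 8]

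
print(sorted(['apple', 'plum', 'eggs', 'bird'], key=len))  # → ['plum', 'eggs', 'bird', 'apple']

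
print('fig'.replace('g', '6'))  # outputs fi6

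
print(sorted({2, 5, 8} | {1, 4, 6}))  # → [1, 2, 4, 5, 6, 8]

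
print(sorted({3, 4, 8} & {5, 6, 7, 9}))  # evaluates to []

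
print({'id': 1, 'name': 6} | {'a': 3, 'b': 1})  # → {'id': 1, 'name': 6, 'a': 3, 'b': 1}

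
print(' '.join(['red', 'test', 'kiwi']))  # red test kiwi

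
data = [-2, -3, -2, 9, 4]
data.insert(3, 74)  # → [-2, -3, -2, 74, 9, 4]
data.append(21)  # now [-2, -3, -2, 74, 9, 4, 21]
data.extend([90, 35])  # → [-2, -3, -2, 74, 9, 4, 21, 90, 35]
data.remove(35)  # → [-2, -3, -2, 74, 9, 4, 21, 90]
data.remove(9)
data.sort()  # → [-3, -2, -2, 4, 21, 74, 90]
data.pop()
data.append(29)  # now [-3, -2, -2, 4, 21, 74, 29]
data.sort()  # [-3, -2, -2, 4, 21, 29, 74]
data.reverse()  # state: [74, 29, 21, 4, -2, -2, -3]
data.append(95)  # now [74, 29, 21, 4, -2, -2, -3, 95]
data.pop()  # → 95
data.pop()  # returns -3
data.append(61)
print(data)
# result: [74, 29, 21, 4, -2, -2, 61]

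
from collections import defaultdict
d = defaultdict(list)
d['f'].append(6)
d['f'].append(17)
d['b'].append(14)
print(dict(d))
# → {'f': [6, 17], 'b': [14]}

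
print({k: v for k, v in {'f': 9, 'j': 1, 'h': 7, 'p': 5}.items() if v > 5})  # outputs {'f': 9, 'h': 7}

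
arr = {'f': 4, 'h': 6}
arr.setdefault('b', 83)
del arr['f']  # {'h': 6, 'b': 83}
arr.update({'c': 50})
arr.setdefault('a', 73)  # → 73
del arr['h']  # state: {'b': 83, 'c': 50, 'a': 73}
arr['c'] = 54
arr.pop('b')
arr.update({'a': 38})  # {'c': 54, 'a': 38}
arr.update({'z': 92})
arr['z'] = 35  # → {'c': 54, 'a': 38, 'z': 35}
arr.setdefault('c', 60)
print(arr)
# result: {'c': 54, 'a': 38, 'z': 35}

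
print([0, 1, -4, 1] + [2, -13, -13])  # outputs [0, 1, -4, 1, 2, -13, -13]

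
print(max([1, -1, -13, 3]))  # 3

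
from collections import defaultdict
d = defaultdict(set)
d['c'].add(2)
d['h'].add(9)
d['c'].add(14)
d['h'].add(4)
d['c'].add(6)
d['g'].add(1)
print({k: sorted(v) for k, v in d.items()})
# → {'c': [2, 6, 14], 'h': [4, 9], 'g': [1]}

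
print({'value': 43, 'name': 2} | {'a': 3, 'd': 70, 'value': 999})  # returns {'value': 999, 'name': 2, 'a': 3, 'd': 70}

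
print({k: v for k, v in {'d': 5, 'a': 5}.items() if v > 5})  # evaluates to {}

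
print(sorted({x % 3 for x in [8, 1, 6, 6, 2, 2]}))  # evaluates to [0, 1, 2]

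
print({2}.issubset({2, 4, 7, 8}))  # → True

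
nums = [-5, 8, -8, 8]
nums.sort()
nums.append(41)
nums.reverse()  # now [41, 8, 8, -5, -8]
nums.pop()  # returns -8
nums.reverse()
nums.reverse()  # [41, 8, 8, -5]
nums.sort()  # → [-5, 8, 8, 41]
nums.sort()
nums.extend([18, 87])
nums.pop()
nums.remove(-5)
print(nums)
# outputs [8, 8, 41, 18]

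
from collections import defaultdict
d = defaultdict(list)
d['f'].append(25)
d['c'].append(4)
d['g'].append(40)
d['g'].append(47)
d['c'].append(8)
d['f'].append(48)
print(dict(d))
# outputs {'f': [25, 48], 'c': [4, 8], 'g': [40, 47]}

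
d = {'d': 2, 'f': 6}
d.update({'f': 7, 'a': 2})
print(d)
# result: {'d': 2, 'f': 7, 'a': 2}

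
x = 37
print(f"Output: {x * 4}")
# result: Output: 148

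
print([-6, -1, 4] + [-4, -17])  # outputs [-6, -1, 4, -4, -17]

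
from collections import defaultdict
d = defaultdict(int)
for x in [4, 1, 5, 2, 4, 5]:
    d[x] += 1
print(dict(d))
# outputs {4: 2, 1: 1, 5: 2, 2: 1}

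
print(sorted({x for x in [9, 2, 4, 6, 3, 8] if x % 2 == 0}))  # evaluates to [2, 4, 6, 8]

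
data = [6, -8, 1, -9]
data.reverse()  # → [-9, 1, -8, 6]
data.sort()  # [-9, -8, 1, 6]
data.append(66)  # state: [-9, -8, 1, 6, 66]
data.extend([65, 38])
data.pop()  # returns 38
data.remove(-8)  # [-9, 1, 6, 66, 65]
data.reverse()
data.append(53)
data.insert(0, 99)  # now [99, 65, 66, 6, 1, -9, 53]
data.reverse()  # [53, -9, 1, 6, 66, 65, 99]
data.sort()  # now [-9, 1, 6, 53, 65, 66, 99]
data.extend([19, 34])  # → [-9, 1, 6, 53, 65, 66, 99, 19, 34]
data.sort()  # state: [-9, 1, 6, 19, 34, 53, 65, 66, 99]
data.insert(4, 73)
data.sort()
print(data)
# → [-9, 1, 6, 19, 34, 53, 65, 66, 73, 99]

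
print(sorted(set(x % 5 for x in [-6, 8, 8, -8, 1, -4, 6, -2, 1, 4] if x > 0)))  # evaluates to [1, 3, 4]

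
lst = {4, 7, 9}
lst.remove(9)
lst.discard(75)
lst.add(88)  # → {4, 7, 88}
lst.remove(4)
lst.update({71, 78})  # {7, 71, 78, 88}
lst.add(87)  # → {7, 71, 78, 87, 88}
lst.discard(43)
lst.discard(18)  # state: {7, 71, 78, 87, 88}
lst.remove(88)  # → {7, 71, 78, 87}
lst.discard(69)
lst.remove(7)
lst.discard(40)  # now {71, 78, 87}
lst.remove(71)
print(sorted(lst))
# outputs [78, 87]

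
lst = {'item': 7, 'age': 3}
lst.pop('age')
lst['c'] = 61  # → {'item': 7, 'c': 61}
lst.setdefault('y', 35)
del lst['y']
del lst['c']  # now {'item': 7}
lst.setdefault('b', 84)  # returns 84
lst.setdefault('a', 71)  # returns 71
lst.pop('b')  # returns 84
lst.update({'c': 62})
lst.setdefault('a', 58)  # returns 71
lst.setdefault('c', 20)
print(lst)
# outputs {'item': 7, 'a': 71, 'c': 62}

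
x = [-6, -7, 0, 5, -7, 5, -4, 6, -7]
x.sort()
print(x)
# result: [-7, -7, -7, -6, -4, 0, 5, 5, 6]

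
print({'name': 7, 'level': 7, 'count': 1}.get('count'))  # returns 1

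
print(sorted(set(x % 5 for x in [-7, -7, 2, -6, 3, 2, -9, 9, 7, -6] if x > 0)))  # [2, 3, 4]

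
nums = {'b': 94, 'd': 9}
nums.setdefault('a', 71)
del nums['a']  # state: {'b': 94, 'd': 9}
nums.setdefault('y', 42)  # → 42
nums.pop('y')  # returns 42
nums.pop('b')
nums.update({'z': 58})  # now {'d': 9, 'z': 58}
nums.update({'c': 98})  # {'d': 9, 'z': 58, 'c': 98}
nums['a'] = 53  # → {'d': 9, 'z': 58, 'c': 98, 'a': 53}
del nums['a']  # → {'d': 9, 'z': 58, 'c': 98}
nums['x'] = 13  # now {'d': 9, 'z': 58, 'c': 98, 'x': 13}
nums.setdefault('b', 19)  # 19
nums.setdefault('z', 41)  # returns 58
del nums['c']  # {'d': 9, 'z': 58, 'x': 13, 'b': 19}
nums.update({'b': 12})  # {'d': 9, 'z': 58, 'x': 13, 'b': 12}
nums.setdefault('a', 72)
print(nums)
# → {'d': 9, 'z': 58, 'x': 13, 'b': 12, 'a': 72}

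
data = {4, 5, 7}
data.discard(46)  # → {4, 5, 7}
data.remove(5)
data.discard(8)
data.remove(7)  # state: {4}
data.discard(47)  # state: {4}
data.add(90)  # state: {4, 90}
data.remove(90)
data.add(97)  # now {4, 97}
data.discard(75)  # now {4, 97}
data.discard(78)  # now {4, 97}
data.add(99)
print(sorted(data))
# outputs [4, 97, 99]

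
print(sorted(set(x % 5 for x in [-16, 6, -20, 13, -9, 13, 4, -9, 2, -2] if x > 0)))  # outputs [1, 2, 3, 4]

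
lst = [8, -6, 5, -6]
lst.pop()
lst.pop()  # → 5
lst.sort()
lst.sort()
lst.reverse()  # [8, -6]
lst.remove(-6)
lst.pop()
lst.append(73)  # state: [73]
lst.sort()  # [73]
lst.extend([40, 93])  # [73, 40, 93]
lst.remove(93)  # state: [73, 40]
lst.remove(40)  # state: [73]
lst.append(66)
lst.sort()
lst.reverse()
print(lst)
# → [73, 66]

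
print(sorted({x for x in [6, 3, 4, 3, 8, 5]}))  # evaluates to [3, 4, 5, 6, 8]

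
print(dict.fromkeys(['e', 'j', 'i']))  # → {'e': None, 'j': None, 'i': None}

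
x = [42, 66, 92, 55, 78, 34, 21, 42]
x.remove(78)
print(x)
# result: [42, 66, 92, 55, 34, 21, 42]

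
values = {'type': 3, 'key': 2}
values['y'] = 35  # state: {'type': 3, 'key': 2, 'y': 35}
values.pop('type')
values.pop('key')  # 2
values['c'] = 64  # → {'y': 35, 'c': 64}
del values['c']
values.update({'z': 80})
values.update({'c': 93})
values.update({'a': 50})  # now {'y': 35, 'z': 80, 'c': 93, 'a': 50}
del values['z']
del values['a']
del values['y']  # {'c': 93}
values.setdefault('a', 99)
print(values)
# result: {'c': 93, 'a': 99}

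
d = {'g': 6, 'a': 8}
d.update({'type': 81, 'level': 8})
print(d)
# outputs {'g': 6, 'a': 8, 'type': 81, 'level': 8}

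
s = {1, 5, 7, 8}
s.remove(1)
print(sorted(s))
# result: [5, 7, 8]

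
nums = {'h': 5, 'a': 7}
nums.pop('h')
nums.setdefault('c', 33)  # 33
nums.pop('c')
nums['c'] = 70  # {'a': 7, 'c': 70}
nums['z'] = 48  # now {'a': 7, 'c': 70, 'z': 48}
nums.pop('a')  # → 7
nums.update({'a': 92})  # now {'c': 70, 'z': 48, 'a': 92}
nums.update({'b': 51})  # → {'c': 70, 'z': 48, 'a': 92, 'b': 51}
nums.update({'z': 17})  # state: {'c': 70, 'z': 17, 'a': 92, 'b': 51}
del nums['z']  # {'c': 70, 'a': 92, 'b': 51}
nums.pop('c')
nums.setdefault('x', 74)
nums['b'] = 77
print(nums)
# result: {'a': 92, 'b': 77, 'x': 74}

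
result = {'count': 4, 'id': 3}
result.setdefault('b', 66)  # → 66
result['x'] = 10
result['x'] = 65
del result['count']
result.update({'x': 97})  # {'id': 3, 'b': 66, 'x': 97}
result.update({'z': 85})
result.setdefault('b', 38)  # 66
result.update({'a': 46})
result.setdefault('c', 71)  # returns 71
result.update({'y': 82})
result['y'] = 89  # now {'id': 3, 'b': 66, 'x': 97, 'z': 85, 'a': 46, 'c': 71, 'y': 89}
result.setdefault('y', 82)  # 89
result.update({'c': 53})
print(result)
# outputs {'id': 3, 'b': 66, 'x': 97, 'z': 85, 'a': 46, 'c': 53, 'y': 89}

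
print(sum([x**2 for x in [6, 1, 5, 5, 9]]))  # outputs 168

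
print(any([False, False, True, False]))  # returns True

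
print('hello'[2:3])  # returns l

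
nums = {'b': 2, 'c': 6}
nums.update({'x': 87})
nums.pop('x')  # 87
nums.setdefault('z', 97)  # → 97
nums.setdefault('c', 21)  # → 6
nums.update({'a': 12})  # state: {'b': 2, 'c': 6, 'z': 97, 'a': 12}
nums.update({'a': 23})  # {'b': 2, 'c': 6, 'z': 97, 'a': 23}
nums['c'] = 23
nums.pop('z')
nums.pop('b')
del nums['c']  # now {'a': 23}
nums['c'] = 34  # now {'a': 23, 'c': 34}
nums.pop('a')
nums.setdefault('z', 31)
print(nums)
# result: {'c': 34, 'z': 31}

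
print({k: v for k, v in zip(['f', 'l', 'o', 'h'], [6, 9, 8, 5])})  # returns {'f': 6, 'l': 9, 'o': 8, 'h': 5}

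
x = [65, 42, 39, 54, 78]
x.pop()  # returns 78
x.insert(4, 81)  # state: [65, 42, 39, 54, 81]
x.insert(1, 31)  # [65, 31, 42, 39, 54, 81]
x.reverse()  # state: [81, 54, 39, 42, 31, 65]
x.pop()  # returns 65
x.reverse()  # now [31, 42, 39, 54, 81]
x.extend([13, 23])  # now [31, 42, 39, 54, 81, 13, 23]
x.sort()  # [13, 23, 31, 39, 42, 54, 81]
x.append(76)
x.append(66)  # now [13, 23, 31, 39, 42, 54, 81, 76, 66]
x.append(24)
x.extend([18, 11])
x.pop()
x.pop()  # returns 18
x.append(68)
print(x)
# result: [13, 23, 31, 39, 42, 54, 81, 76, 66, 24, 68]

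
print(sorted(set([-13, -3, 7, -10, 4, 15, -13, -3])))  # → [-13, -10, -3, 4, 7, 15]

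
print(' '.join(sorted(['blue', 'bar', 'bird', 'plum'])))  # bar bird blue plum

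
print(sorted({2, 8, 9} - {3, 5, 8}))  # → [2, 9]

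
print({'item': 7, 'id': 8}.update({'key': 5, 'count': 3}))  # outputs None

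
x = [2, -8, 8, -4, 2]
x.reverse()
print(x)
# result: [2, -4, 8, -8, 2]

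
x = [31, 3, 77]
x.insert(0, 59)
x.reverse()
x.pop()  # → 59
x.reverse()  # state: [31, 3, 77]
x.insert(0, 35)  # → [35, 31, 3, 77]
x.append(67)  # [35, 31, 3, 77, 67]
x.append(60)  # [35, 31, 3, 77, 67, 60]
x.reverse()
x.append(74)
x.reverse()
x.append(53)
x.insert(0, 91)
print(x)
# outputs [91, 74, 35, 31, 3, 77, 67, 60, 53]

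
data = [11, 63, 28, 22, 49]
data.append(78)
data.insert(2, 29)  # [11, 63, 29, 28, 22, 49, 78]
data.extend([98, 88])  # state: [11, 63, 29, 28, 22, 49, 78, 98, 88]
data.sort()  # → [11, 22, 28, 29, 49, 63, 78, 88, 98]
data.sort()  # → [11, 22, 28, 29, 49, 63, 78, 88, 98]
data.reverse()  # [98, 88, 78, 63, 49, 29, 28, 22, 11]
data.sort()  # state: [11, 22, 28, 29, 49, 63, 78, 88, 98]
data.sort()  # [11, 22, 28, 29, 49, 63, 78, 88, 98]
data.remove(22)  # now [11, 28, 29, 49, 63, 78, 88, 98]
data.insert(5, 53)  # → [11, 28, 29, 49, 63, 53, 78, 88, 98]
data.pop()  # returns 98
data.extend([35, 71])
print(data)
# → [11, 28, 29, 49, 63, 53, 78, 88, 35, 71]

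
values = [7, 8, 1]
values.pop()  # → 1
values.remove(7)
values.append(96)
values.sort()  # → [8, 96]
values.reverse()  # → [96, 8]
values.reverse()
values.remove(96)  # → [8]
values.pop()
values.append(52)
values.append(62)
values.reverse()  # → [62, 52]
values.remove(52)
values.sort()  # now [62]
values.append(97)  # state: [62, 97]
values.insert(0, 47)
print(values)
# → [47, 62, 97]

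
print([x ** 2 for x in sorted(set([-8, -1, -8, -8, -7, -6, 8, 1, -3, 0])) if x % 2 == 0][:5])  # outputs [64, 36, 0, 64]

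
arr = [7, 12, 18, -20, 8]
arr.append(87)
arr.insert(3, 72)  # [7, 12, 18, 72, -20, 8, 87]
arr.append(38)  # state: [7, 12, 18, 72, -20, 8, 87, 38]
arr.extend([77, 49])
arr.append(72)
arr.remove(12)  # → [7, 18, 72, -20, 8, 87, 38, 77, 49, 72]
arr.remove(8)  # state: [7, 18, 72, -20, 87, 38, 77, 49, 72]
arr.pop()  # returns 72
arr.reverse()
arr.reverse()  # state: [7, 18, 72, -20, 87, 38, 77, 49]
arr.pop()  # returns 49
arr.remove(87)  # [7, 18, 72, -20, 38, 77]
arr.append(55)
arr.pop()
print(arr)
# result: [7, 18, 72, -20, 38, 77]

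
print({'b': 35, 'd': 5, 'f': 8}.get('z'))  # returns None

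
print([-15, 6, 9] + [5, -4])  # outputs [-15, 6, 9, 5, -4]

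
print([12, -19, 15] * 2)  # [12, -19, 15, 12, -19, 15]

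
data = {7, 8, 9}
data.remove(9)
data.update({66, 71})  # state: {7, 8, 66, 71}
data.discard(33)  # {7, 8, 66, 71}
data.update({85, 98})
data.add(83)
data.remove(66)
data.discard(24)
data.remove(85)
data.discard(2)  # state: {7, 8, 71, 83, 98}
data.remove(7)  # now {8, 71, 83, 98}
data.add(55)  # {8, 55, 71, 83, 98}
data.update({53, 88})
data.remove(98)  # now {8, 53, 55, 71, 83, 88}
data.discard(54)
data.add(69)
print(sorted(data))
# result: [8, 53, 55, 69, 71, 83, 88]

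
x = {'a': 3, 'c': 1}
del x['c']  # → {'a': 3}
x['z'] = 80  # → {'a': 3, 'z': 80}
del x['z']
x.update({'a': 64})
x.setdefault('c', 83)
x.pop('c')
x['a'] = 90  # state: {'a': 90}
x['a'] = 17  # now {'a': 17}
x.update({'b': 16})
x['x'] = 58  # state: {'a': 17, 'b': 16, 'x': 58}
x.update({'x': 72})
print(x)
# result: {'a': 17, 'b': 16, 'x': 72}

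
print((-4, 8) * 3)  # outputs (-4, 8, -4, 8, -4, 8)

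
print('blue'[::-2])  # el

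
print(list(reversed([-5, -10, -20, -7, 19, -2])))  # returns [-2, 19, -7, -20, -10, -5]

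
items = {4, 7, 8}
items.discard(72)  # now {4, 7, 8}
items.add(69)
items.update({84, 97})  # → {4, 7, 8, 69, 84, 97}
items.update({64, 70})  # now {4, 7, 8, 64, 69, 70, 84, 97}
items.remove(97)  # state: {4, 7, 8, 64, 69, 70, 84}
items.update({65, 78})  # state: {4, 7, 8, 64, 65, 69, 70, 78, 84}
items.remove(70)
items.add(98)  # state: {4, 7, 8, 64, 65, 69, 78, 84, 98}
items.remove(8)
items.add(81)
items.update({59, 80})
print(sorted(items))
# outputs [4, 7, 59, 64, 65, 69, 78, 80, 81, 84, 98]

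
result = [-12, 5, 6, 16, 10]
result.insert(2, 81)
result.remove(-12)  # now [5, 81, 6, 16, 10]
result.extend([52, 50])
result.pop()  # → 50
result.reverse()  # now [52, 10, 16, 6, 81, 5]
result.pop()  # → 5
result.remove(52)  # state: [10, 16, 6, 81]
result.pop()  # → 81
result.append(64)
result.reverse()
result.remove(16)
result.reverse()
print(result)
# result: [10, 6, 64]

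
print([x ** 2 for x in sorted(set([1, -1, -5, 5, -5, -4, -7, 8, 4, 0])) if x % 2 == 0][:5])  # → [16, 0, 16, 64]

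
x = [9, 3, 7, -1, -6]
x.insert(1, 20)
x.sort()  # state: [-6, -1, 3, 7, 9, 20]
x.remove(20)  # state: [-6, -1, 3, 7, 9]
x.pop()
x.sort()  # [-6, -1, 3, 7]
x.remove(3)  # [-6, -1, 7]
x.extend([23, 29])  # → [-6, -1, 7, 23, 29]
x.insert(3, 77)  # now [-6, -1, 7, 77, 23, 29]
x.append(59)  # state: [-6, -1, 7, 77, 23, 29, 59]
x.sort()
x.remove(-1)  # [-6, 7, 23, 29, 59, 77]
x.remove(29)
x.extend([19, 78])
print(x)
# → [-6, 7, 23, 59, 77, 19, 78]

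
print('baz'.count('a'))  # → 1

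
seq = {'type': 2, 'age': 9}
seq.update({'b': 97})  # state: {'type': 2, 'age': 9, 'b': 97}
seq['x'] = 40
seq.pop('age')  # 9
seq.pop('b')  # 97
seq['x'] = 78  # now {'type': 2, 'x': 78}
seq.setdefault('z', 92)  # 92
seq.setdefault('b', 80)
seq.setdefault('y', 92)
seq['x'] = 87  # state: {'type': 2, 'x': 87, 'z': 92, 'b': 80, 'y': 92}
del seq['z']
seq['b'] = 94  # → {'type': 2, 'x': 87, 'b': 94, 'y': 92}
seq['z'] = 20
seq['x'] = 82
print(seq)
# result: {'type': 2, 'x': 82, 'b': 94, 'y': 92, 'z': 20}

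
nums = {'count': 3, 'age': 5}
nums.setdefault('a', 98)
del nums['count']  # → {'age': 5, 'a': 98}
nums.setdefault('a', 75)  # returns 98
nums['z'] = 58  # {'age': 5, 'a': 98, 'z': 58}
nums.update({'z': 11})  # {'age': 5, 'a': 98, 'z': 11}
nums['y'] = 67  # {'age': 5, 'a': 98, 'z': 11, 'y': 67}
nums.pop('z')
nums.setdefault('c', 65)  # 65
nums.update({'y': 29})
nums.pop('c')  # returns 65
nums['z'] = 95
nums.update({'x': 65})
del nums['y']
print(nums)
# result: {'age': 5, 'a': 98, 'z': 95, 'x': 65}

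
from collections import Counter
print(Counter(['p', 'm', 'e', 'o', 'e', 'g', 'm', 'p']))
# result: Counter({'p': 2, 'm': 2, 'e': 2, 'o': 1, 'g': 1})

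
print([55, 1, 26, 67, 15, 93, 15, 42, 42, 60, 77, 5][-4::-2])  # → [42, 15, 15, 26, 55]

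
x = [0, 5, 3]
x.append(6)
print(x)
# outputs [0, 5, 3, 6]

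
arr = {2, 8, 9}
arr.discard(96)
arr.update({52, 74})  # {2, 8, 9, 52, 74}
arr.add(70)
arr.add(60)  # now {2, 8, 9, 52, 60, 70, 74}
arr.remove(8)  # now {2, 9, 52, 60, 70, 74}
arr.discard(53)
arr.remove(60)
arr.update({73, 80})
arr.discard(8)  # {2, 9, 52, 70, 73, 74, 80}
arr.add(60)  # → {2, 9, 52, 60, 70, 73, 74, 80}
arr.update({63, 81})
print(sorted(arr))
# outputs [2, 9, 52, 60, 63, 70, 73, 74, 80, 81]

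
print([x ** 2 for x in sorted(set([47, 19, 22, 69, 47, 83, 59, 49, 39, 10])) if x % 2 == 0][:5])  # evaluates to [100, 484]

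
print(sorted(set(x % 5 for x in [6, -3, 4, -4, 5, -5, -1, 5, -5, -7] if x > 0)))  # [0, 1, 4]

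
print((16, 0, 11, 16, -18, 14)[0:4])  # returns (16, 0, 11, 16)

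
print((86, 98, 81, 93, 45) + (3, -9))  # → (86, 98, 81, 93, 45, 3, -9)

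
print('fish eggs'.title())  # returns Fish Eggs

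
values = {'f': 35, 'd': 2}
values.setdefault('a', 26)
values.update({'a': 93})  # {'f': 35, 'd': 2, 'a': 93}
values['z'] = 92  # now {'f': 35, 'd': 2, 'a': 93, 'z': 92}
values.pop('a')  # 93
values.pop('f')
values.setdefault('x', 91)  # 91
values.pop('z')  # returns 92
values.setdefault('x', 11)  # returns 91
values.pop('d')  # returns 2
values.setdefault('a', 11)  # 11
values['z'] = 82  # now {'x': 91, 'a': 11, 'z': 82}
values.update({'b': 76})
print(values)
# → {'x': 91, 'a': 11, 'z': 82, 'b': 76}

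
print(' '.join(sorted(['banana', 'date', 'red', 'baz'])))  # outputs banana baz date red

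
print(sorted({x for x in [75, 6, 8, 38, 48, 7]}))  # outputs [6, 7, 8, 38, 48, 75]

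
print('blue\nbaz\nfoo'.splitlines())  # ['blue', 'baz', 'foo']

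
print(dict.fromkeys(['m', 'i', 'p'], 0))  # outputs {'m': 0, 'i': 0, 'p': 0}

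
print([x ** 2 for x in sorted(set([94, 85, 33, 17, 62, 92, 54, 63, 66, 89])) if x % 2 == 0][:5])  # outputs [2916, 3844, 4356, 8464, 8836]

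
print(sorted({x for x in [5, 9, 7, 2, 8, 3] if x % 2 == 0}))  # [2, 8]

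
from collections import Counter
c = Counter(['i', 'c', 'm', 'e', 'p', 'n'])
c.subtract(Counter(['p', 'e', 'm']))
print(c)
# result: Counter({'i': 1, 'c': 1, 'n': 1, 'm': 0, 'e': 0, 'p': 0})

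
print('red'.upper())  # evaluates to RED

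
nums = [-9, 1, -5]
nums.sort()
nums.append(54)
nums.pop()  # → 54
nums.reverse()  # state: [1, -5, -9]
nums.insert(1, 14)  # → [1, 14, -5, -9]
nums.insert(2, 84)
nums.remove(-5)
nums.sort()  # [-9, 1, 14, 84]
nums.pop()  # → 84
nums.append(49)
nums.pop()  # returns 49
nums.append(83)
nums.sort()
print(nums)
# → [-9, 1, 14, 83]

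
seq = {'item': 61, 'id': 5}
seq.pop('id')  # 5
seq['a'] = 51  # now {'item': 61, 'a': 51}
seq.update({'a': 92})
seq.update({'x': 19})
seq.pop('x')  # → 19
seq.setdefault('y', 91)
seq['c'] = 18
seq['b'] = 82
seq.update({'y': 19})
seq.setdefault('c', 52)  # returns 18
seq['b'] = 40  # {'item': 61, 'a': 92, 'y': 19, 'c': 18, 'b': 40}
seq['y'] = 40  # {'item': 61, 'a': 92, 'y': 40, 'c': 18, 'b': 40}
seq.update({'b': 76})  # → {'item': 61, 'a': 92, 'y': 40, 'c': 18, 'b': 76}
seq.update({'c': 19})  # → {'item': 61, 'a': 92, 'y': 40, 'c': 19, 'b': 76}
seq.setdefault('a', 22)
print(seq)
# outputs {'item': 61, 'a': 92, 'y': 40, 'c': 19, 'b': 76}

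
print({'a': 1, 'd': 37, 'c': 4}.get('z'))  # None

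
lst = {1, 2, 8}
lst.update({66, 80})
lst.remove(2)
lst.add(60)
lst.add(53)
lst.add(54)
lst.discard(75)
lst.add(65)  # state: {1, 8, 53, 54, 60, 65, 66, 80}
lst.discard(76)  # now {1, 8, 53, 54, 60, 65, 66, 80}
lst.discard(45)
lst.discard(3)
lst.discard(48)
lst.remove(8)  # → {1, 53, 54, 60, 65, 66, 80}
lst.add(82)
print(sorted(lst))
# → [1, 53, 54, 60, 65, 66, 80, 82]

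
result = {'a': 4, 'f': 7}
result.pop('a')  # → 4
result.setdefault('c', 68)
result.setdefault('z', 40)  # 40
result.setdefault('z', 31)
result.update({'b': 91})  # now {'f': 7, 'c': 68, 'z': 40, 'b': 91}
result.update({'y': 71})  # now {'f': 7, 'c': 68, 'z': 40, 'b': 91, 'y': 71}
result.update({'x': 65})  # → {'f': 7, 'c': 68, 'z': 40, 'b': 91, 'y': 71, 'x': 65}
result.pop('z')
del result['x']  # {'f': 7, 'c': 68, 'b': 91, 'y': 71}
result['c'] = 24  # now {'f': 7, 'c': 24, 'b': 91, 'y': 71}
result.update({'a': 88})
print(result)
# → {'f': 7, 'c': 24, 'b': 91, 'y': 71, 'a': 88}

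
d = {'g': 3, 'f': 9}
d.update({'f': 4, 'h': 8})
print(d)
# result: {'g': 3, 'f': 4, 'h': 8}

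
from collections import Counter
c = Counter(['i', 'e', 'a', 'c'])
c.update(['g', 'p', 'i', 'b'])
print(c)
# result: Counter({'i': 2, 'e': 1, 'a': 1, 'c': 1, 'g': 1, 'p': 1, 'b': 1})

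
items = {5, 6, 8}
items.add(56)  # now {5, 6, 8, 56}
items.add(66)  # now {5, 6, 8, 56, 66}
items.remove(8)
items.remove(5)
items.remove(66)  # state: {6, 56}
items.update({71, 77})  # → {6, 56, 71, 77}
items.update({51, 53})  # {6, 51, 53, 56, 71, 77}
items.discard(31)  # {6, 51, 53, 56, 71, 77}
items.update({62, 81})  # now {6, 51, 53, 56, 62, 71, 77, 81}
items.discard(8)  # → {6, 51, 53, 56, 62, 71, 77, 81}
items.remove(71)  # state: {6, 51, 53, 56, 62, 77, 81}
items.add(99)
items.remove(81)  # {6, 51, 53, 56, 62, 77, 99}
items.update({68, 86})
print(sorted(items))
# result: [6, 51, 53, 56, 62, 68, 77, 86, 99]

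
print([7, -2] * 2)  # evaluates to [7, -2, 7, -2]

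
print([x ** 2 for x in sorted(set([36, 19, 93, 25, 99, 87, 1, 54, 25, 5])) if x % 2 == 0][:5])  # [1296, 2916]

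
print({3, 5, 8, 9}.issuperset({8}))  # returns True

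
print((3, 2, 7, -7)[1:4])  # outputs (2, 7, -7)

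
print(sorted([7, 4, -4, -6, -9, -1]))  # [-9, -6, -4, -1, 4, 7]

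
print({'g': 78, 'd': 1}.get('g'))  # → 78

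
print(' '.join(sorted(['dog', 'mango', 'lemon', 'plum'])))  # dog lemon mango plum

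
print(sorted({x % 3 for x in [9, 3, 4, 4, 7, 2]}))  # [0, 1, 2]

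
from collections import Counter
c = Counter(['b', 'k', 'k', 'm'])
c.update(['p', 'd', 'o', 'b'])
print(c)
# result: Counter({'b': 2, 'k': 2, 'm': 1, 'p': 1, 'd': 1, 'o': 1})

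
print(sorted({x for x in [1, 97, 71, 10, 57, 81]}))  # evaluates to [1, 10, 57, 71, 81, 97]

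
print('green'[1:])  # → reen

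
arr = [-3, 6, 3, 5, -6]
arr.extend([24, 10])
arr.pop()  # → 10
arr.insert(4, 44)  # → [-3, 6, 3, 5, 44, -6, 24]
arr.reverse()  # [24, -6, 44, 5, 3, 6, -3]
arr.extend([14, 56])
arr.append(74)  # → [24, -6, 44, 5, 3, 6, -3, 14, 56, 74]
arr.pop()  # 74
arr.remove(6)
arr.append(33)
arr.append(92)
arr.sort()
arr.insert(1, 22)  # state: [-6, 22, -3, 3, 5, 14, 24, 33, 44, 56, 92]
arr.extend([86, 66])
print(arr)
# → [-6, 22, -3, 3, 5, 14, 24, 33, 44, 56, 92, 86, 66]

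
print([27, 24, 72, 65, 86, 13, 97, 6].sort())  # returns None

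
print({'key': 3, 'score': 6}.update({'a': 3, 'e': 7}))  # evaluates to None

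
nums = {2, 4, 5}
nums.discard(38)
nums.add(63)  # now {2, 4, 5, 63}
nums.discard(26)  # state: {2, 4, 5, 63}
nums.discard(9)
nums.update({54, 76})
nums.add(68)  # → {2, 4, 5, 54, 63, 68, 76}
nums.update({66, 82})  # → {2, 4, 5, 54, 63, 66, 68, 76, 82}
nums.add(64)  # {2, 4, 5, 54, 63, 64, 66, 68, 76, 82}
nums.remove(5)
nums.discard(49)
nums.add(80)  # {2, 4, 54, 63, 64, 66, 68, 76, 80, 82}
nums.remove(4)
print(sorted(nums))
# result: [2, 54, 63, 64, 66, 68, 76, 80, 82]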